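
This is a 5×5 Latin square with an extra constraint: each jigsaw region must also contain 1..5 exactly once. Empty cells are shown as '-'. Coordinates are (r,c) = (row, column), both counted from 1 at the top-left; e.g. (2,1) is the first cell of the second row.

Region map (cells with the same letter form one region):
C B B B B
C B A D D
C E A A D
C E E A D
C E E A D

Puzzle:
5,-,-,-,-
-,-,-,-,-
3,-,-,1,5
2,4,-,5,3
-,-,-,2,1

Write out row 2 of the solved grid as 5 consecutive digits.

15342

(2,4) = 4: row 2 has {}; col 4 has {1,2,5}; region has {1,3,5} → only 4 remains.
(2,5) = 2: row 2 has {4}; col 5 has {1,3,5}; region has {1,3,4,5} → only 2 remains.
(3,2) = 2: row 3 has {1,3,5}; col 2 has {4}; region has {4} → only 2 remains.
(3,3) = 4: row 3 has {1,2,3,5}; col 3 has {}; region has {1,2,5} → only 4 remains.
(4,3) = 1: row 4 has {2,3,4,5}; col 3 has {4}; region has {2,4} → only 1 remains.
(5,1) = 4: row 5 has {1,2}; col 1 has {2,3,5}; region has {2,3,5} → only 4 remains.
(1,4) = 3: row 1 has {5}; col 4 has {1,2,4,5}; region has {} → only 3 remains.
(1,5) = 4: row 1 has {3,5}; col 5 has {1,2,3,5}; region has {3} → only 4 remains.
(2,1) = 1: row 2 has {2,4}; col 1 has {2,3,4,5}; region has {2,3,4,5} → only 1 remains.
(2,2) = 5: row 2 has {1,2,4}; col 2 has {2,4}; region has {3,4} → only 5 remains.
(2,3) = 3: row 2 has {1,2,4,5}; col 3 has {1,4}; region has {1,2,4,5} → only 3 remains.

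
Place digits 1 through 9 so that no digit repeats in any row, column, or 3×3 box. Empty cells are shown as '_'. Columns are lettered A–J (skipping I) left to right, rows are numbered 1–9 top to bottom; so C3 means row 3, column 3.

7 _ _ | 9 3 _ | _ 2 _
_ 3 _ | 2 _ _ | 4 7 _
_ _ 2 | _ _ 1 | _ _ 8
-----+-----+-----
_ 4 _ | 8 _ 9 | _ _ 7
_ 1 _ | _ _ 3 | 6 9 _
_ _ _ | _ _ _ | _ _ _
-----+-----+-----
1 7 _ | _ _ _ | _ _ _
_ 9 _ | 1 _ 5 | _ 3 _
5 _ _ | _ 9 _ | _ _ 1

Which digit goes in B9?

2

C2 = 1 (hidden single in row 2).
G1 = 1 (hidden single in row 1).
G3 = 3 (hidden single in row 3).
A3 = 9 (hidden single in row 3).
J2 = 9 (hidden single in row 2).
E2 = 5 (hidden single in row 2).
C6 = 9 (hidden single in row 6).
G7 = 9 (hidden single in row 7).
A8 = 4 (hidden single in column 1).
C1 = 4 (hidden single in column 3).
C5 = 7 (hidden single in column 3).
A5 = 8 (hidden single in row 5).
A2 = 6 (sole candidate).
F2 = 8 (sole candidate).
B3 = 5 (sole candidate).
H3 = 6 (sole candidate).
B1 = 8 (sole candidate).
F1 = 6 (sole candidate).
J1 = 5 (sole candidate).
D5 = 5 (hidden single in row 5).
H7 = 5 (hidden single in row 7).
H4 = 1 (sole candidate).
E6 = 1 (hidden single in row 6).
G6 = 5 (hidden single in row 6).
G4 = 2 (sole candidate).
J5 = 4 (sole candidate).
H6 = 8 (sole candidate).
J6 = 3 (sole candidate).
H9 = 4 (sole candidate).
A4 = 3 (sole candidate).
E4 = 6 (sole candidate).
E5 = 2 (sole candidate).
A6 = 2 (sole candidate).
B6 = 6 (sole candidate).
B9 = 2: row 9 has {1,4,5,9}; col 2 has {1,3,4,5,6,7,8,9}; box has {1,4,5,7,9} → only 2 remains.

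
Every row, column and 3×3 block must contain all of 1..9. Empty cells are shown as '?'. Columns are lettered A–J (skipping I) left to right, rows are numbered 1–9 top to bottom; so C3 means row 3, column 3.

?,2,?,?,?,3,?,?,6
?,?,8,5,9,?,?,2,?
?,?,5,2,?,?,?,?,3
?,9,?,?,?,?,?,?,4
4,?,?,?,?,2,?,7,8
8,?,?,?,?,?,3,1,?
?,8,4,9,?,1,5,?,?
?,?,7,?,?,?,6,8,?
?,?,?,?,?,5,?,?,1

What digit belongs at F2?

6

J2 = 7 (sole candidate).
G4 = 2 (sole candidate).
G5 = 9 (sole candidate).
J6 = 5 (sole candidate).
H7 = 3 (sole candidate).
J7 = 2 (sole candidate).
F8 = 4 (sole candidate).
J8 = 9 (sole candidate).
H9 = 4 (sole candidate).
F2 = 6: row 2 has {2,5,7,8,9}; col 6 has {1,2,3,4,5}; box has {2,3,5,9} → only 6 remains.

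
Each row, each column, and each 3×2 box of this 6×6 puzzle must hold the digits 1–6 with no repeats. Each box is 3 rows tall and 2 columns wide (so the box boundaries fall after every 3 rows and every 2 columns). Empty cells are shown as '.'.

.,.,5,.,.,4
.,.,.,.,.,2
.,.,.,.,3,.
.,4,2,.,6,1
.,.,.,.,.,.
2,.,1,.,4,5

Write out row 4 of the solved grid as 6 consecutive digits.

342561

R1C5 = 1 (sole candidate).
R2C5 = 5 (sole candidate).
R3C6 = 6 (sole candidate).
R5C5 = 2 (sole candidate).
R5C6 = 3 (sole candidate).
R3C3 = 4 (sole candidate).
R5C3 = 6 (sole candidate).
R6C4 = 3 (sole candidate).
R2C3 = 3 (sole candidate).
R4C4 = 5: row 4 has {1,2,4,6}; col 4 has {3}; box has {1,2,3,6} → only 5 remains.
R5C4 = 4 (sole candidate).
R6C2 = 6 (sole candidate).
R2C2 = 1 (sole candidate).
R2C4 = 6 (sole candidate).
R3C1 = 5 (sole candidate).
R3C2 = 2 (sole candidate).
R3C4 = 1 (sole candidate).
R4C1 = 3: row 4 has {1,2,4,5,6}; col 1 has {2,5}; box has {2,4,6} → only 3 remains.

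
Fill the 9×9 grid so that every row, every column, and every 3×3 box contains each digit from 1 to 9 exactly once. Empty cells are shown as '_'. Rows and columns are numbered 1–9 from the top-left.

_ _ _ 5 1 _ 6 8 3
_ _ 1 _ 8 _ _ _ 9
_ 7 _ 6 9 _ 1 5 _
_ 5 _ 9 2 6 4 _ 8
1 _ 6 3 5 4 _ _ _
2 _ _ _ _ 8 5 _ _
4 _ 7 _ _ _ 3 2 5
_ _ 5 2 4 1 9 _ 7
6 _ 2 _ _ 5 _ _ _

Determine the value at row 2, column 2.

6

row 1, column 1 = 9 (sole candidate).
row 1, column 3 = 4 (sole candidate).
row 4, column 3 = 3 (sole candidate).
row 5, column 9 = 2 (sole candidate).
row 6, column 3 = 9 (sole candidate).
row 6, column 5 = 7 (sole candidate).
row 7, column 4 = 8 (sole candidate).
row 7, column 5 = 6 (sole candidate).
row 7, column 6 = 9 (sole candidate).
row 8, column 8 = 6 (sole candidate).
row 9, column 4 = 7 (sole candidate).
row 9, column 5 = 3 (sole candidate).
row 9, column 7 = 8 (sole candidate).
row 1, column 2 = 2 (sole candidate).
row 1, column 6 = 7 (sole candidate).
row 2, column 4 = 4 (sole candidate).
row 2, column 8 = 7 (sole candidate).
row 3, column 3 = 8 (sole candidate).
row 3, column 9 = 4 (sole candidate).
row 4, column 1 = 7 (sole candidate).
row 4, column 8 = 1 (sole candidate).
row 5, column 2 = 8 (sole candidate).
row 5, column 7 = 7 (sole candidate).
row 5, column 8 = 9 (sole candidate).
row 6, column 2 = 4 (sole candidate).
row 6, column 4 = 1 (sole candidate).
row 6, column 8 = 3 (sole candidate).
row 6, column 9 = 6 (sole candidate).
row 7, column 2 = 1 (sole candidate).
row 8, column 2 = 3 (sole candidate).
row 9, column 2 = 9 (sole candidate).
row 9, column 8 = 4 (sole candidate).
row 9, column 9 = 1 (sole candidate).
row 2, column 2 = 6: row 2 has {1,4,7,8,9}; col 2 has {1,2,3,4,5,7,8,9}; box has {1,2,4,7,8,9} → only 6 remains.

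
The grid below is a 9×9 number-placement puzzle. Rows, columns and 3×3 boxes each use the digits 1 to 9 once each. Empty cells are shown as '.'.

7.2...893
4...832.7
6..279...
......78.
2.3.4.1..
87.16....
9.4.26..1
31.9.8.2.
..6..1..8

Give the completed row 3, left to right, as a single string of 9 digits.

r1c2 = 5: row 1 has {2,3,7,8,9}; col 2 has {1,7}; box has {2,4,6,7} → only 5 remains.
r1c5 = 1: row 1 has {2,3,5,7,8,9}; col 5 has {2,4,6,7,8}; box has {2,3,7,8,9} → only 1 remains.
r1c6 = 4: row 1 has {1,2,3,5,7,8,9}; col 6 has {1,3,6,8,9}; box has {1,2,3,7,8,9} → only 4 remains.
r2c2 = 9: row 2 has {2,3,4,7,8}; col 2 has {1,5,7}; box has {2,4,5,6,7} → only 9 remains.
r2c3 = 1: row 2 has {2,3,4,7,8,9}; col 3 has {2,3,4,6}; box has {2,4,5,6,7,9} → only 1 remains.
r3c3 = 8: row 3 has {2,6,7,9}; col 3 has {1,2,3,4,6}; box has {1,2,4,5,6,7,9} → only 8 remains.
r5c2 = 6: row 5 has {1,2,3,4}; col 2 has {1,5,7,9}; box has {2,3,7,8} → only 6 remains.
r5c8 = 5: row 5 has {1,2,3,4,6}; col 8 has {2,8,9}; box has {1,7,8} → only 5 remains.
r5c9 = 9: row 5 has {1,2,3,4,5,6}; col 9 has {1,3,7,8}; box has {1,5,7,8} → only 9 remains.
r7c2 = 8: row 7 has {1,2,4,6,9}; col 2 has {1,5,6,7,9}; box has {1,3,4,6,9} → only 8 remains.
r8c5 = 5: row 8 has {1,2,3,8,9}; col 5 has {1,2,4,6,7,8}; box has {1,2,6,8,9} → only 5 remains.
r9c1 = 5: row 9 has {1,6,8}; col 1 has {2,3,4,6,7,8,9}; box has {1,3,4,6,8,9} → only 5 remains.
r9c2 = 2: row 9 has {1,5,6,8}; col 2 has {1,5,6,7,8,9}; box has {1,3,4,5,6,8,9} → only 2 remains.
r9c5 = 3: row 9 has {1,2,5,6,8}; col 5 has {1,2,4,5,6,7,8}; box has {1,2,5,6,8,9} → only 3 remains.
r1c4 = 6: row 1 has {1,2,3,4,5,7,8,9}; col 4 has {1,2,9}; box has {1,2,3,4,7,8,9} → only 6 remains.
r2c4 = 5: row 2 has {1,2,3,4,7,8,9}; col 4 has {1,2,6,9}; box has {1,2,3,4,6,7,8,9} → only 5 remains.
r2c8 = 6: row 2 has {1,2,3,4,5,7,8,9}; col 8 has {2,5,8,9}; box has {2,3,7,8,9} → only 6 remains.
r3c2 = 3: row 3 has {2,6,7,8,9}; col 2 has {1,2,5,6,7,8,9}; box has {1,2,4,5,6,7,8,9} → only 3 remains.
r4c1 = 1: row 4 has {7,8}; col 1 has {2,3,4,5,6,7,8,9}; box has {2,3,6,7,8} → only 1 remains.
r4c2 = 4: row 4 has {1,7,8}; col 2 has {1,2,3,5,6,7,8,9}; box has {1,2,3,6,7,8} → only 4 remains.
r4c4 = 3: row 4 has {1,4,7,8}; col 4 has {1,2,5,6,9}; box has {1,4,6} → only 3 remains.
r4c5 = 9: row 4 has {1,3,4,7,8}; col 5 has {1,2,3,4,5,6,7,8}; box has {1,3,4,6} → only 9 remains.
r5c6 = 7: row 5 has {1,2,3,4,5,6,9}; col 6 has {1,3,4,6,8,9}; box has {1,3,4,6,9} → only 7 remains.
r7c4 = 7: row 7 has {1,2,4,6,8,9}; col 4 has {1,2,3,5,6,9}; box has {1,2,3,5,6,8,9} → only 7 remains.
r7c8 = 3: row 7 has {1,2,4,6,7,8,9}; col 8 has {2,5,6,8,9}; box has {1,2,8} → only 3 remains.
r8c3 = 7: row 8 has {1,2,3,5,8,9}; col 3 has {1,2,3,4,6,8}; box has {1,2,3,4,5,6,8,9} → only 7 remains.
r9c4 = 4: row 9 has {1,2,3,5,6,8}; col 4 has {1,2,3,5,6,7,9}; box has {1,2,3,5,6,7,8,9} → only 4 remains.
r9c7 = 9: row 9 has {1,2,3,4,5,6,8}; col 7 has {1,2,7,8}; box has {1,2,3,8} → only 9 remains.
r9c8 = 7: row 9 has {1,2,3,4,5,6,8,9}; col 8 has {2,3,5,6,8,9}; box has {1,2,3,8,9} → only 7 remains.
r4c3 = 5: row 4 has {1,3,4,7,8,9}; col 3 has {1,2,3,4,6,7,8}; box has {1,2,3,4,6,7,8} → only 5 remains.
r4c6 = 2: row 4 has {1,3,4,5,7,8,9}; col 6 has {1,3,4,6,7,8,9}; box has {1,3,4,6,7,9} → only 2 remains.
r4c9 = 6: row 4 has {1,2,3,4,5,7,8,9}; col 9 has {1,3,7,8,9}; box has {1,5,7,8,9} → only 6 remains.
r5c4 = 8: row 5 has {1,2,3,4,5,6,7,9}; col 4 has {1,2,3,4,5,6,7,9}; box has {1,2,3,4,6,7,9} → only 8 remains.
r6c3 = 9: row 6 has {1,6,7,8}; col 3 has {1,2,3,4,5,6,7,8}; box has {1,2,3,4,5,6,7,8} → only 9 remains.
r6c6 = 5: row 6 has {1,6,7,8,9}; col 6 has {1,2,3,4,6,7,8,9}; box has {1,2,3,4,6,7,8,9} → only 5 remains.
r6c8 = 4: row 6 has {1,5,6,7,8,9}; col 8 has {2,3,5,6,7,8,9}; box has {1,5,6,7,8,9} → only 4 remains.
r6c9 = 2: row 6 has {1,4,5,6,7,8,9}; col 9 has {1,3,6,7,8,9}; box has {1,4,5,6,7,8,9} → only 2 remains.
r7c7 = 5: row 7 has {1,2,3,4,6,7,8,9}; col 7 has {1,2,7,8,9}; box has {1,2,3,7,8,9} → only 5 remains.
r8c9 = 4: row 8 has {1,2,3,5,7,8,9}; col 9 has {1,2,3,6,7,8,9}; box has {1,2,3,5,7,8,9} → only 4 remains.
r3c7 = 4: row 3 has {2,3,6,7,8,9}; col 7 has {1,2,5,7,8,9}; box has {2,3,6,7,8,9} → only 4 remains.
r3c8 = 1: row 3 has {2,3,4,6,7,8,9}; col 8 has {2,3,4,5,6,7,8,9}; box has {2,3,4,6,7,8,9} → only 1 remains.
r3c9 = 5: row 3 has {1,2,3,4,6,7,8,9}; col 9 has {1,2,3,4,6,7,8,9}; box has {1,2,3,4,6,7,8,9} → only 5 remains.

638279415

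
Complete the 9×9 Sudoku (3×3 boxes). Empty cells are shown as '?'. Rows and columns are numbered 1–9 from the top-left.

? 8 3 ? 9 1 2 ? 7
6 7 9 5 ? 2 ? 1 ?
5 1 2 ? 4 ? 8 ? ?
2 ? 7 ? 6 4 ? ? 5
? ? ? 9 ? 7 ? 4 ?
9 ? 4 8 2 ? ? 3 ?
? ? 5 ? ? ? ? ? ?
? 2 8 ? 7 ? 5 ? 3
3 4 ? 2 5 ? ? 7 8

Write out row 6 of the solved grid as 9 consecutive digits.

964825731

row 1, column 1 = 4 (sole candidate).
row 1, column 4 = 6 (sole candidate).
row 1, column 8 = 5 (sole candidate).
row 2, column 9 = 4 (sole candidate).
row 3, column 6 = 3 (sole candidate).
row 4, column 2 = 3 (sole candidate).
row 4, column 4 = 1 (sole candidate).
row 4, column 7 = 9 (sole candidate).
row 4, column 8 = 8 (sole candidate).
row 5, column 5 = 3 (sole candidate).
row 6, column 6 = 5: row 6 has {2,3,4,8,9}; col 6 has {1,2,3,4,7}; box has {1,2,3,4,6,7,8,9} → only 5 remains.
row 8, column 1 = 1 (sole candidate).
row 8, column 4 = 4 (sole candidate).
row 9, column 3 = 6 (sole candidate).
row 9, column 6 = 9 (sole candidate).
row 9, column 7 = 1 (sole candidate).
row 2, column 5 = 8 (sole candidate).
row 2, column 7 = 3 (sole candidate).
row 3, column 4 = 7 (sole candidate).
row 5, column 1 = 8 (sole candidate).
row 5, column 3 = 1 (sole candidate).
row 5, column 7 = 6 (sole candidate).
row 5, column 9 = 2 (sole candidate).
row 6, column 2 = 6: row 6 has {2,3,4,5,8,9}; col 2 has {1,2,3,4,7,8}; box has {1,2,3,4,7,8,9} → only 6 remains.
row 6, column 7 = 7: row 6 has {2,3,4,5,6,8,9}; col 7 has {1,2,3,5,6,8,9}; box has {2,3,4,5,6,8,9} → only 7 remains.
row 6, column 9 = 1: row 6 has {2,3,4,5,6,7,8,9}; col 9 has {2,3,4,5,7,8}; box has {2,3,4,5,6,7,8,9} → only 1 remains.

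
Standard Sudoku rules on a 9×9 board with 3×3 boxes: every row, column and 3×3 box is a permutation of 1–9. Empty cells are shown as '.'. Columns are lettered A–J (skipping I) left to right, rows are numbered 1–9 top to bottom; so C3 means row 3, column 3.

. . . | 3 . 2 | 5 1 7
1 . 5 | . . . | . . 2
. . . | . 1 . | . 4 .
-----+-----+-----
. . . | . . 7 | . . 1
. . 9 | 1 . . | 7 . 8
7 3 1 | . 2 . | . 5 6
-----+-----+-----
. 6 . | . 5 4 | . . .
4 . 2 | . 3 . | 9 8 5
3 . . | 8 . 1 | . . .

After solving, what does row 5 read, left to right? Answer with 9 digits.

549163728

G6 = 4 (sole candidate).
J7 = 3 (sole candidate).
F8 = 6 (sole candidate).
C9 = 7 (sole candidate).
E9 = 9 (sole candidate).
J9 = 4 (sole candidate).
J3 = 9 (sole candidate).
D6 = 9 (sole candidate).
F6 = 8 (sole candidate).
C7 = 8 (sole candidate).
B8 = 1 (sole candidate).
D8 = 7 (sole candidate).
B9 = 5 (sole candidate).
F2 = 9 (sole candidate).
F3 = 5 (sole candidate).
F5 = 3: row 5 has {1,7,8,9}; col 6 has {1,2,4,5,6,7,8,9}; box has {1,2,7,8,9} → only 3 remains.
H5 = 2: row 5 has {1,3,7,8,9}; col 8 has {1,4,5,8}; box has {1,4,5,6,7,8} → only 2 remains.
A7 = 9 (sole candidate).
D7 = 2 (sole candidate).
G7 = 1 (sole candidate).
H7 = 7 (sole candidate).
H9 = 6 (sole candidate).
H2 = 3 (sole candidate).
D3 = 6 (sole candidate).
G3 = 8 (sole candidate).
G4 = 3 (sole candidate).
H4 = 9 (sole candidate).
B5 = 4: row 5 has {1,2,3,7,8,9}; col 2 has {1,3,5,6}; box has {1,3,7,9} → only 4 remains.
E5 = 6: row 5 has {1,2,3,4,7,8,9}; col 5 has {1,2,3,5,9}; box has {1,2,3,7,8,9} → only 6 remains.
G9 = 2 (sole candidate).
D2 = 4 (sole candidate).
G2 = 6 (sole candidate).
A3 = 2 (sole candidate).
B3 = 7 (sole candidate).
C3 = 3 (sole candidate).
C4 = 6 (sole candidate).
D4 = 5 (sole candidate).
E4 = 4 (sole candidate).
A5 = 5: row 5 has {1,2,3,4,6,7,8,9}; col 1 has {1,2,3,4,7,9}; box has {1,3,4,6,7,9} → only 5 remains.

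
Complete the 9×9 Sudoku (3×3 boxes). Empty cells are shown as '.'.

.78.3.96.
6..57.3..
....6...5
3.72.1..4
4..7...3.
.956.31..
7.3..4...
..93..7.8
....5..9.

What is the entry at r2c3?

4

r1c6 = 2: row 1 has {3,6,7,8,9}; col 6 has {1,3,4}; box has {3,5,6,7} → only 2 remains.
r1c9 = 1: row 1 has {2,3,6,7,8,9}; col 9 has {4,5,8}; box has {3,5,6,9} → only 1 remains.
r2c9 = 2: row 2 has {3,5,6,7}; col 9 has {1,4,5,8}; box has {1,3,5,6,9} → only 2 remains.
r6c9 = 7: row 6 has {1,3,5,6,9}; col 9 has {1,2,4,5,8}; box has {1,3,4} → only 7 remains.
r7c9 = 6: row 7 has {3,4,7}; col 9 has {1,2,4,5,7,8}; box has {7,8,9} → only 6 remains.
r8c6 = 6: row 8 has {3,7,8,9}; col 6 has {1,2,3,4}; box has {3,4,5} → only 6 remains.
r9c9 = 3: row 9 has {5,9}; col 9 has {1,2,4,5,6,7,8}; box has {6,7,8,9} → only 3 remains.
r1c1 = 5: row 1 has {1,2,3,6,7,8,9}; col 1 has {3,4,6,7}; box has {6,7,8} → only 5 remains.
r1c4 = 4: row 1 has {1,2,3,5,6,7,8,9}; col 4 has {2,3,5,6,7}; box has {2,3,5,6,7} → only 4 remains.
r5c9 = 9: row 5 has {3,4,7}; col 9 has {1,2,3,4,5,6,7,8}; box has {1,3,4,7} → only 9 remains.
r5c5 = 8: row 5 has {3,4,7,9}; col 5 has {3,5,6,7}; box has {1,2,3,6,7} → only 8 remains.
r5c6 = 5: row 5 has {3,4,7,8,9}; col 6 has {1,2,3,4,6}; box has {1,2,3,6,7,8} → only 5 remains.
r6c5 = 4: row 6 has {1,3,5,6,7,9}; col 5 has {3,5,6,7,8}; box has {1,2,3,5,6,7,8} → only 4 remains.
r4c5 = 9: row 4 has {1,2,3,4,7}; col 5 has {3,4,5,6,7,8}; box has {1,2,3,4,5,6,7,8} → only 9 remains.
r2c6 = 9: in row 2, 9 can only go here (every other open cell in that row sees a 9).
r3c6 = 8: row 3 has {5,6}; col 6 has {1,2,3,4,5,6,9}; box has {2,3,4,5,6,7,9} → only 8 remains.
r3c7 = 4: row 3 has {5,6,8}; col 7 has {1,3,7,9}; box has {1,2,3,5,6,9} → only 4 remains.
r3c8 = 7: row 3 has {4,5,6,8}; col 8 has {3,6,9}; box has {1,2,3,4,5,6,9} → only 7 remains.
r9c6 = 7: row 9 has {3,5,9}; col 6 has {1,2,3,4,5,6,8,9}; box has {3,4,5,6} → only 7 remains.
r9c7 = 2: row 9 has {3,5,7,9}; col 7 has {1,3,4,7,9}; box has {3,6,7,8,9} → only 2 remains.
r2c8 = 8: row 2 has {2,3,5,6,7,9}; col 8 has {3,6,7,9}; box has {1,2,3,4,5,6,7,9} → only 8 remains.
r3c4 = 1: row 3 has {4,5,6,7,8}; col 4 has {2,3,4,5,6,7}; box has {2,3,4,5,6,7,8,9} → only 1 remains.
r4c8 = 5: row 4 has {1,2,3,4,7,9}; col 8 has {3,6,7,8,9}; box has {1,3,4,7,9} → only 5 remains.
r5c7 = 6: row 5 has {3,4,5,7,8,9}; col 7 has {1,2,3,4,7,9}; box has {1,3,4,5,7,9} → only 6 remains.
r6c8 = 2: row 6 has {1,3,4,5,6,7,9}; col 8 has {3,5,6,7,8,9}; box has {1,3,4,5,6,7,9} → only 2 remains.
r7c7 = 5: row 7 has {3,4,6,7}; col 7 has {1,2,3,4,6,7,9}; box has {2,3,6,7,8,9} → only 5 remains.
r7c8 = 1: row 7 has {3,4,5,6,7}; col 8 has {2,3,5,6,7,8,9}; box has {2,3,5,6,7,8,9} → only 1 remains.
r8c8 = 4: row 8 has {3,6,7,8,9}; col 8 has {1,2,3,5,6,7,8,9}; box has {1,2,3,5,6,7,8,9} → only 4 remains.
r9c4 = 8: row 9 has {2,3,5,7,9}; col 4 has {1,2,3,4,5,6,7}; box has {3,4,5,6,7} → only 8 remains.
r3c3 = 2: row 3 has {1,4,5,6,7,8}; col 3 has {3,5,7,8,9}; box has {5,6,7,8} → only 2 remains.
r4c7 = 8: row 4 has {1,2,3,4,5,7,9}; col 7 has {1,2,3,4,5,6,7,9}; box has {1,2,3,4,5,6,7,9} → only 8 remains.
r5c3 = 1: row 5 has {3,4,5,6,7,8,9}; col 3 has {2,3,5,7,8,9}; box has {3,4,5,7,9} → only 1 remains.
r6c1 = 8: row 6 has {1,2,3,4,5,6,7,9}; col 1 has {3,4,5,6,7}; box has {1,3,4,5,7,9} → only 8 remains.
r7c4 = 9: row 7 has {1,3,4,5,6,7}; col 4 has {1,2,3,4,5,6,7,8}; box has {3,4,5,6,7,8} → only 9 remains.
r7c5 = 2: row 7 has {1,3,4,5,6,7,9}; col 5 has {3,4,5,6,7,8,9}; box has {3,4,5,6,7,8,9} → only 2 remains.
r8c5 = 1: row 8 has {3,4,6,7,8,9}; col 5 has {2,3,4,5,6,7,8,9}; box has {2,3,4,5,6,7,8,9} → only 1 remains.
r9c1 = 1: row 9 has {2,3,5,7,8,9}; col 1 has {3,4,5,6,7,8}; box has {3,7,9} → only 1 remains.
r2c3 = 4: row 2 has {2,3,5,6,7,8,9}; col 3 has {1,2,3,5,7,8,9}; box has {2,5,6,7,8} → only 4 remains.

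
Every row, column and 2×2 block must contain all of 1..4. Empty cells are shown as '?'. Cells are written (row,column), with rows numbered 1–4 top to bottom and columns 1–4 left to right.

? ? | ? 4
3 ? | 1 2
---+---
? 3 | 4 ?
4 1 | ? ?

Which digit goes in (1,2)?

2

(1,2) = 2: row 1 has {4}; col 2 has {1,3}; box has {3} → only 2 remains.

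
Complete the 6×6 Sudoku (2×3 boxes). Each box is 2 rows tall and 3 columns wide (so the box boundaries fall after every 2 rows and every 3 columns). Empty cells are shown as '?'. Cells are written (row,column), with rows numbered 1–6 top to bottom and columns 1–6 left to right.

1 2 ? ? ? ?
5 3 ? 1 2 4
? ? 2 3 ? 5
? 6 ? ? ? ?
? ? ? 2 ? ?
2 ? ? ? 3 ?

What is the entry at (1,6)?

(2,3) = 6 (sole candidate).
(3,1) = 4 (sole candidate).
(3,2) = 1 (sole candidate).
(3,5) = 6 (sole candidate).
(4,1) = 3 (sole candidate).
(4,3) = 5 (sole candidate).
(4,4) = 4 (sole candidate).
(4,5) = 1 (sole candidate).
(4,6) = 2 (sole candidate).
(5,1) = 6 (sole candidate).
(5,6) = 1 (sole candidate).
(6,6) = 6 (sole candidate).
(1,3) = 4 (sole candidate).
(1,5) = 5 (sole candidate).
(1,6) = 3: row 1 has {1,2,4,5}; col 6 has {1,2,4,5,6}; box has {1,2,4,5} → only 3 remains.

3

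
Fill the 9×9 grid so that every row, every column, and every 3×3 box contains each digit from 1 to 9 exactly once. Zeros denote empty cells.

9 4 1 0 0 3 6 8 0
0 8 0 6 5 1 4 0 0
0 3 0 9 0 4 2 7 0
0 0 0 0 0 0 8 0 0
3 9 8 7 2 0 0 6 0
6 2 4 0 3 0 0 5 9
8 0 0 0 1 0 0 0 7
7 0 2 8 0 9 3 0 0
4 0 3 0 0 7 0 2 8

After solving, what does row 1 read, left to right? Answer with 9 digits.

R1C4 = 2: row 1 has {1,3,4,6,8,9}; col 4 has {6,7,8,9}; box has {1,3,4,5,6,9} → only 2 remains.
R1C5 = 7: row 1 has {1,2,3,4,6,8,9}; col 5 has {1,2,3,5}; box has {1,2,3,4,5,6,9} → only 7 remains.
R1C9 = 5: row 1 has {1,2,3,4,6,7,8,9}; col 9 has {7,8,9}; box has {2,4,6,7,8} → only 5 remains.

941273685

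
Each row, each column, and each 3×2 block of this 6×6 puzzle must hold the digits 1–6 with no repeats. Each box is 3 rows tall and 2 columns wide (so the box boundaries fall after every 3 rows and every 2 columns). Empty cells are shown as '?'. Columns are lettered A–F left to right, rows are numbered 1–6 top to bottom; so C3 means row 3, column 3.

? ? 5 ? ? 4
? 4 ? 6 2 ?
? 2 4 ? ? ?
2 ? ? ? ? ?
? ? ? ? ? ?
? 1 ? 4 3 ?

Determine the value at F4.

D1 = 2 (hidden single in row 1).
E4 = 4 (hidden single in row 4).
A5 = 4 (hidden single in row 5).
Singles propagation stalls before the target is settled. Branch on B1 (candidates {3,6}).
  Try B1 = 3: then column 1 has no cell left for 3 — contradiction.
So B1 = 6.
E1 = 1 (sole candidate).
A1 = 3 (sole candidate).
A6 = 6 (hidden single in column 1).
C6 = 2 (sole candidate).
F6 = 5 (sole candidate).
F2 = 3 (sole candidate).
F3 = 6 (sole candidate).
F4 = 1: row 4 has {2,4}; col 6 has {3,4,5,6}; box has {3,4,5} → only 1 remains.

1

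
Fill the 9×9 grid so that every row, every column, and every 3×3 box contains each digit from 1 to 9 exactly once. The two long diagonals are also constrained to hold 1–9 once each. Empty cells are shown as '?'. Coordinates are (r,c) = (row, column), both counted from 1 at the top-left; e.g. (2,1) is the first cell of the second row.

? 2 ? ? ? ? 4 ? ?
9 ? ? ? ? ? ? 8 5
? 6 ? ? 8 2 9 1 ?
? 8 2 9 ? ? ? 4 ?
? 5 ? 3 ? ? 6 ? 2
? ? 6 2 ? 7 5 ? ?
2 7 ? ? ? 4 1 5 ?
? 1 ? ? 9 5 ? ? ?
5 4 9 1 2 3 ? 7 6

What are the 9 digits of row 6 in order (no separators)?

496217538

(2,2) = 3 (sole candidate).
(4,6) = 6 (sole candidate).
(5,5) = 4 (sole candidate).
(5,8) = 9 (sole candidate).
(6,2) = 9: row 6 has {2,5,6,7}; col 2 has {1,2,3,4,5,6,7,8}; box has {2,5,6,8} → only 9 remains.
(6,5) = 1: row 6 has {2,5,6,7,9}; col 5 has {2,4,8,9}; box has {2,3,4,6,7,9} → only 1 remains.
(6,8) = 3: row 6 has {1,2,5,6,7,9}; col 8 has {1,4,5,7,8,9}; box has {2,4,5,6,9} → only 3 remains.
(6,9) = 8: row 6 has {1,2,3,5,6,7,9}; col 9 has {2,5,6}; box has {2,3,4,5,6,9} → only 8 remains.
(7,3) = 3 (sole candidate).
(7,5) = 6 (sole candidate).
(7,9) = 9 (sole candidate).
(8,3) = 8 (sole candidate).
(8,4) = 7 (sole candidate).
(8,8) = 2 (sole candidate).
(9,7) = 8 (sole candidate).
(1,1) = 8 (sole candidate).
(1,8) = 6 (sole candidate).
(1,9) = 7 (sole candidate).
(2,5) = 7 (sole candidate).
(2,6) = 1 (sole candidate).
(2,7) = 2 (sole candidate).
(3,3) = 5 (sole candidate).
(3,4) = 4 (sole candidate).
(3,9) = 3 (sole candidate).
(4,5) = 5 (sole candidate).
(4,7) = 7 (sole candidate).
(4,9) = 1 (sole candidate).
(5,6) = 8 (sole candidate).
(6,1) = 4: row 6 has {1,2,3,5,6,7,8,9}; col 1 has {2,5,8,9}; box has {2,5,6,8,9} → only 4 remains.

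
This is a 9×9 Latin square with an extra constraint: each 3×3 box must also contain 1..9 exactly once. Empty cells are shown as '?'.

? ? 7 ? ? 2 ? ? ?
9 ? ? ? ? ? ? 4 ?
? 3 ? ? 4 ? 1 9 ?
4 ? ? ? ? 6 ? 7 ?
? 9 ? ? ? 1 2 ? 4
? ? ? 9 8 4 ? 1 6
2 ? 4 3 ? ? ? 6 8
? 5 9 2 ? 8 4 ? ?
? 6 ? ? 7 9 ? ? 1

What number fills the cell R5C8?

R4C4 = 5: row 4 has {4,6,7}; col 4 has {2,3,9}; box has {1,4,6,8,9} → only 5 remains.
R5C4 = 7: row 5 has {1,2,4,9}; col 4 has {2,3,5,9}; box has {1,4,5,6,8,9} → only 7 remains.
R5C5 = 3: row 5 has {1,2,4,7,9}; col 5 has {4,7,8}; box has {1,4,5,6,7,8,9} → only 3 remains.
R7C6 = 5: row 7 has {2,3,4,6,8}; col 6 has {1,2,4,6,8,9}; box has {2,3,7,8,9} → only 5 remains.
R8C8 = 3: row 8 has {2,4,5,8,9}; col 8 has {1,4,6,7,9}; box has {1,4,6,8} → only 3 remains.
R8C9 = 7: row 8 has {2,3,4,5,8,9}; col 9 has {1,4,6,8}; box has {1,3,4,6,8} → only 7 remains.
R9C4 = 4: row 9 has {1,6,7,9}; col 4 has {2,3,5,7,9}; box has {2,3,5,7,8,9} → only 4 remains.
R9C7 = 5: row 9 has {1,4,6,7,9}; col 7 has {1,2,4}; box has {1,3,4,6,7,8} → only 5 remains.
R9C8 = 2: row 9 has {1,4,5,6,7,9}; col 8 has {1,3,4,6,7,9}; box has {1,3,4,5,6,7,8} → only 2 remains.
R3C6 = 7: row 3 has {1,3,4,9}; col 6 has {1,2,4,5,6,8,9}; box has {2,4} → only 7 remains.
R4C5 = 2: row 4 has {4,5,6,7}; col 5 has {3,4,7,8}; box has {1,3,4,5,6,7,8,9} → only 2 remains.
R6C7 = 3: row 6 has {1,4,6,8,9}; col 7 has {1,2,4,5}; box has {1,2,4,6,7} → only 3 remains.
R7C5 = 1: row 7 has {2,3,4,5,6,8}; col 5 has {2,3,4,7,8}; box has {2,3,4,5,7,8,9} → only 1 remains.
R7C7 = 9: row 7 has {1,2,3,4,5,6,8}; col 7 has {1,2,3,4,5}; box has {1,2,3,4,5,6,7,8} → only 9 remains.
R8C1 = 1: row 8 has {2,3,4,5,7,8,9}; col 1 has {2,4,9}; box has {2,4,5,6,9} → only 1 remains.
R8C5 = 6: row 8 has {1,2,3,4,5,7,8,9}; col 5 has {1,2,3,4,7,8}; box has {1,2,3,4,5,7,8,9} → only 6 remains.
R2C5 = 5: row 2 has {4,9}; col 5 has {1,2,3,4,6,7,8}; box has {2,4,7} → only 5 remains.
R2C6 = 3: row 2 has {4,5,9}; col 6 has {1,2,4,5,6,7,8,9}; box has {2,4,5,7} → only 3 remains.
R2C9 = 2: row 2 has {3,4,5,9}; col 9 has {1,4,6,7,8}; box has {1,4,9} → only 2 remains.
R3C9 = 5: row 3 has {1,3,4,7,9}; col 9 has {1,2,4,6,7,8}; box has {1,2,4,9} → only 5 remains.
R4C7 = 8: row 4 has {2,4,5,6,7}; col 7 has {1,2,3,4,5,9}; box has {1,2,3,4,6,7} → only 8 remains.
R4C9 = 9: row 4 has {2,4,5,6,7,8}; col 9 has {1,2,4,5,6,7,8}; box has {1,2,3,4,6,7,8} → only 9 remains.
R5C8 = 5: row 5 has {1,2,3,4,7,9}; col 8 has {1,2,3,4,6,7,9}; box has {1,2,3,4,6,7,8,9} → only 5 remains.

5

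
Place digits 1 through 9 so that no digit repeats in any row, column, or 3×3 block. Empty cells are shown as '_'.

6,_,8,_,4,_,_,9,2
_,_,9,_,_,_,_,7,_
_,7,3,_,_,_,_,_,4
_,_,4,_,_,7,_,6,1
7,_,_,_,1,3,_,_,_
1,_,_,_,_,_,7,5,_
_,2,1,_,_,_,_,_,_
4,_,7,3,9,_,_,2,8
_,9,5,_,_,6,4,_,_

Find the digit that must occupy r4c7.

2

r5c9 = 9: row 5 has {1,3,7}; col 9 has {1,2,4,8}; box has {1,5,6,7} → only 9 remains.
r6c9 = 3: row 6 has {1,5,7}; col 9 has {1,2,4,8,9}; box has {1,5,6,7,9} → only 3 remains.
r7c8 = 3: row 7 has {1,2}; col 8 has {2,5,6,7,9}; box has {2,4,8} → only 3 remains.
r8c2 = 6: row 8 has {2,3,4,7,8,9}; col 2 has {2,7,9}; box has {1,2,4,5,7,9} → only 6 remains.
r9c8 = 1: row 9 has {4,5,6,9}; col 8 has {2,3,5,6,7,9}; box has {2,3,4,8} → only 1 remains.
r9c9 = 7: row 9 has {1,4,5,6,9}; col 9 has {1,2,3,4,8,9}; box has {1,2,3,4,8} → only 7 remains.
r3c8 = 8: row 3 has {3,4,7}; col 8 has {1,2,3,5,6,7,9}; box has {2,4,7,9} → only 8 remains.
r5c8 = 4: row 5 has {1,3,7,9}; col 8 has {1,2,3,5,6,7,8,9}; box has {1,3,5,6,7,9} → only 4 remains.
r6c2 = 8: row 6 has {1,3,5,7}; col 2 has {2,6,7,9}; box has {1,4,7} → only 8 remains.
r7c1 = 8: row 7 has {1,2,3}; col 1 has {1,4,6,7}; box has {1,2,4,5,6,7,9} → only 8 remains.
r8c7 = 5: row 8 has {2,3,4,6,7,8,9}; col 7 has {4,7}; box has {1,2,3,4,7,8} → only 5 remains.
r9c1 = 3: row 9 has {1,4,5,6,7,9}; col 1 has {1,4,6,7,8}; box has {1,2,4,5,6,7,8,9} → only 3 remains.
r5c2 = 5: row 5 has {1,3,4,7,9}; col 2 has {2,6,7,8,9}; box has {1,4,7,8} → only 5 remains.
r7c9 = 6: row 7 has {1,2,3,8}; col 9 has {1,2,3,4,7,8,9}; box has {1,2,3,4,5,7,8} → only 6 remains.
r8c6 = 1: row 8 has {2,3,4,5,6,7,8,9}; col 6 has {3,6,7}; box has {3,6,9} → only 1 remains.
r1c2 = 1: row 1 has {2,4,6,8,9}; col 2 has {2,5,6,7,8,9}; box has {3,6,7,8,9} → only 1 remains.
r1c6 = 5: row 1 has {1,2,4,6,8,9}; col 6 has {1,3,6,7}; box has {4} → only 5 remains.
r1c7 = 3: row 1 has {1,2,4,5,6,8,9}; col 7 has {4,5,7}; box has {2,4,7,8,9} → only 3 remains.
r2c2 = 4: row 2 has {7,9}; col 2 has {1,2,5,6,7,8,9}; box has {1,3,6,7,8,9} → only 4 remains.
r2c9 = 5: row 2 has {4,7,9}; col 9 has {1,2,3,4,6,7,8,9}; box has {2,3,4,7,8,9} → only 5 remains.
r4c2 = 3: row 4 has {1,4,6,7}; col 2 has {1,2,4,5,6,7,8,9}; box has {1,4,5,7,8} → only 3 remains.
r7c6 = 4: row 7 has {1,2,3,6,8}; col 6 has {1,3,5,6,7}; box has {1,3,6,9} → only 4 remains.
r7c7 = 9: row 7 has {1,2,3,4,6,8}; col 7 has {3,4,5,7}; box has {1,2,3,4,5,6,7,8} → only 9 remains.
r1c4 = 7: row 1 has {1,2,3,4,5,6,8,9}; col 4 has {3}; box has {4,5} → only 7 remains.
r2c1 = 2: row 2 has {4,5,7,9}; col 1 has {1,3,4,6,7,8}; box has {1,3,4,6,7,8,9} → only 2 remains.
r2c6 = 8: row 2 has {2,4,5,7,9}; col 6 has {1,3,4,5,6,7}; box has {4,5,7} → only 8 remains.
r3c1 = 5: row 3 has {3,4,7,8}; col 1 has {1,2,3,4,6,7,8}; box has {1,2,3,4,6,7,8,9} → only 5 remains.
r4c1 = 9: row 4 has {1,3,4,6,7}; col 1 has {1,2,3,4,5,6,7,8}; box has {1,3,4,5,7,8} → only 9 remains.
r7c4 = 5: row 7 has {1,2,3,4,6,8,9}; col 4 has {3,7}; box has {1,3,4,6,9} → only 5 remains.
r7c5 = 7: row 7 has {1,2,3,4,5,6,8,9}; col 5 has {1,4,9}; box has {1,3,4,5,6,9} → only 7 remains.
r2c5 = 3: in row 2, 3 can only go here (every other open cell in that row sees a 3).
r4c5 = 5: in row 4, 5 can only go here (every other open cell in that row sees a 5).
r6c4 = 4: in row 6, 4 can only go here (every other open cell in that row sees a 4).
r6c6 = 9: in row 6, 9 can only go here (every other open cell in that row sees a 9).
r3c6 = 2: row 3 has {3,4,5,7,8}; col 6 has {1,3,4,5,6,7,8,9}; box has {3,4,5,7,8} → only 2 remains.
r3c5 = 6: row 3 has {2,3,4,5,7,8}; col 5 has {1,3,4,5,7,9}; box has {2,3,4,5,7,8} → only 6 remains.
r3c7 = 1: row 3 has {2,3,4,5,6,7,8}; col 7 has {3,4,5,7,9}; box has {2,3,4,5,7,8,9} → only 1 remains.
r6c5 = 2: row 6 has {1,3,4,5,7,8,9}; col 5 has {1,3,4,5,6,7,9}; box has {1,3,4,5,7,9} → only 2 remains.
r9c5 = 8: row 9 has {1,3,4,5,6,7,9}; col 5 has {1,2,3,4,5,6,7,9}; box has {1,3,4,5,6,7,9} → only 8 remains.
r2c4 = 1: row 2 has {2,3,4,5,7,8,9}; col 4 has {3,4,5,7}; box has {2,3,4,5,6,7,8} → only 1 remains.
r2c7 = 6: row 2 has {1,2,3,4,5,7,8,9}; col 7 has {1,3,4,5,7,9}; box has {1,2,3,4,5,7,8,9} → only 6 remains.
r3c4 = 9: row 3 has {1,2,3,4,5,6,7,8}; col 4 has {1,3,4,5,7}; box has {1,2,3,4,5,6,7,8} → only 9 remains.
r4c4 = 8: row 4 has {1,3,4,5,6,7,9}; col 4 has {1,3,4,5,7,9}; box has {1,2,3,4,5,7,9} → only 8 remains.
r4c7 = 2: row 4 has {1,3,4,5,6,7,8,9}; col 7 has {1,3,4,5,6,7,9}; box has {1,3,4,5,6,7,9} → only 2 remains.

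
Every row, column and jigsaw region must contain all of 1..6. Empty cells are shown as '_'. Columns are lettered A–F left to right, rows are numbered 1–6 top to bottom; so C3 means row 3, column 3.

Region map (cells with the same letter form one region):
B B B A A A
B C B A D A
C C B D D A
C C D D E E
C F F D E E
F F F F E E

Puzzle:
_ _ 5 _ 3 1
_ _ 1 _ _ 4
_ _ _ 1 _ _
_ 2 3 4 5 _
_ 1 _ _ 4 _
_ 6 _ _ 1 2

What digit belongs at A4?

1

B1 = 4 (sole candidate).
F4 = 6 (sole candidate).
C5 = 2 (sole candidate).
F5 = 3 (sole candidate).
C6 = 4 (sole candidate).
C3 = 6 (sole candidate).
E3 = 2 (sole candidate).
F3 = 5 (sole candidate).
A4 = 1: row 4 has {2,3,4,5,6}; col 1 has {}; region has {2} → only 1 remains.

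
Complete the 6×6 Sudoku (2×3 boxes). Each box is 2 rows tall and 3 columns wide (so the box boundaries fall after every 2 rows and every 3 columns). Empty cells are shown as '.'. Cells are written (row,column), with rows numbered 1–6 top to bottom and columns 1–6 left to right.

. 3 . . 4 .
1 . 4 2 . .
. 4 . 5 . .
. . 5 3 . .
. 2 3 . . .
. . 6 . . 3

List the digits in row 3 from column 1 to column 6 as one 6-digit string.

(1,3) = 2 (sole candidate).
(3,3) = 1: row 3 has {4,5}; col 3 has {2,3,4,5,6}; box has {4,5} → only 1 remains.
(4,2) = 6 (sole candidate).
(2,2) = 5 (sole candidate).
(2,6) = 6 (sole candidate).
(3,6) = 2: row 3 has {1,4,5}; col 6 has {3,6}; box has {3,5} → only 2 remains.
(4,1) = 2 (sole candidate).
(4,5) = 1 (sole candidate).
(4,6) = 4 (sole candidate).
(6,2) = 1 (sole candidate).
(6,4) = 4 (sole candidate).
(1,1) = 6 (sole candidate).
(1,4) = 1 (sole candidate).
(1,6) = 5 (sole candidate).
(2,5) = 3 (sole candidate).
(3,1) = 3: row 3 has {1,2,4,5}; col 1 has {1,2,6}; box has {1,2,4,5,6} → only 3 remains.
(3,5) = 6: row 3 has {1,2,3,4,5}; col 5 has {1,3,4}; box has {1,2,3,4,5} → only 6 remains.

341562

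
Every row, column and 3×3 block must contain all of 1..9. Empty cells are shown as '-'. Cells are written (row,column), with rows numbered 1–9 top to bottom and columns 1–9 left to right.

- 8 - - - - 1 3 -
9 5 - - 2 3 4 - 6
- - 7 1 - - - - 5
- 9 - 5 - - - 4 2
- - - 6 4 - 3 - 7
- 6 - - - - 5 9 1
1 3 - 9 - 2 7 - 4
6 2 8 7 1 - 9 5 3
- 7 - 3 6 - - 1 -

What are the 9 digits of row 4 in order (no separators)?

893571642

(1,4) = 4 (sole candidate).
(1,9) = 9 (sole candidate).
(2,3) = 1 (sole candidate).
(2,4) = 8 (sole candidate).
(2,8) = 7 (sole candidate).
(3,2) = 4 (sole candidate).
(3,5) = 9 (sole candidate).
(3,6) = 6 (sole candidate).
(4,3) = 3: row 4 has {2,4,5,9}; col 3 has {1,7,8}; box has {6,9} → only 3 remains.
(5,2) = 1 (sole candidate).
(5,8) = 8 (sole candidate).
(6,4) = 2 (sole candidate).
(7,3) = 5 (sole candidate).
(7,5) = 8 (sole candidate).
(7,8) = 6 (sole candidate).
(8,6) = 4 (sole candidate).
(9,1) = 4 (sole candidate).
(9,3) = 9 (sole candidate).
(9,6) = 5 (sole candidate).
(9,9) = 8 (sole candidate).
(1,1) = 2 (sole candidate).
(1,3) = 6 (sole candidate).
(1,6) = 7 (sole candidate).
(3,1) = 3 (sole candidate).
(3,8) = 2 (sole candidate).
(4,5) = 7: row 4 has {2,3,4,5,9}; col 5 has {1,2,4,6,8,9}; box has {2,4,5,6} → only 7 remains.
(4,7) = 6: row 4 has {2,3,4,5,7,9}; col 7 has {1,3,4,5,7,9}; box has {1,2,3,4,5,7,8,9} → only 6 remains.
(5,1) = 5 (sole candidate).
(5,3) = 2 (sole candidate).
(5,6) = 9 (sole candidate).
(6,3) = 4 (sole candidate).
(6,5) = 3 (sole candidate).
(6,6) = 8 (sole candidate).
(9,7) = 2 (sole candidate).
(1,5) = 5 (sole candidate).
(3,7) = 8 (sole candidate).
(4,1) = 8: row 4 has {2,3,4,5,6,7,9}; col 1 has {1,2,3,4,5,6,9}; box has {1,2,3,4,5,6,9} → only 8 remains.
(4,6) = 1: row 4 has {2,3,4,5,6,7,8,9}; col 6 has {2,3,4,5,6,7,8,9}; box has {2,3,4,5,6,7,8,9} → only 1 remains.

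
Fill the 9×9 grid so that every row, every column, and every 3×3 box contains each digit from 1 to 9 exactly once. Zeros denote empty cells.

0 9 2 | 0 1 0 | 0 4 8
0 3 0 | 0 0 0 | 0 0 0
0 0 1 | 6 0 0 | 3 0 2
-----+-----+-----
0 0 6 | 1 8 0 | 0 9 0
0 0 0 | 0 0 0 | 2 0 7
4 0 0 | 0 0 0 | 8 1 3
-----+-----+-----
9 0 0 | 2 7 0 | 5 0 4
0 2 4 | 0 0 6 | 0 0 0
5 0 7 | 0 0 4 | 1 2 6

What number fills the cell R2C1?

6

R4C7 = 4 (sole candidate).
R4C9 = 5 (sole candidate).
R5C8 = 6 (sole candidate).
R8C9 = 9 (sole candidate).
R9C2 = 8 (sole candidate).
R2C9 = 1 (sole candidate).
R4C2 = 7 (sole candidate).
R6C2 = 5 (sole candidate).
R6C3 = 9 (sole candidate).
R6C4 = 7 (sole candidate).
R6C6 = 2 (sole candidate).
R7C3 = 3 (sole candidate).
R7C8 = 8 (sole candidate).
R8C1 = 1 (sole candidate).
R8C7 = 7 (sole candidate).
R8C8 = 3 (sole candidate).
R1C7 = 6 (sole candidate).
R2C7 = 9 (sole candidate).
R3C2 = 4 (sole candidate).
R4C6 = 3 (sole candidate).
R5C2 = 1 (sole candidate).
R5C3 = 8 (sole candidate).
R6C5 = 6 (sole candidate).
R7C2 = 6 (sole candidate).
R7C6 = 1 (sole candidate).
R8C5 = 5 (sole candidate).
R1C1 = 7 (sole candidate).
R1C6 = 5 (sole candidate).
R2C3 = 5 (sole candidate).
R2C8 = 7 (sole candidate).
R3C1 = 8 (sole candidate).
R3C5 = 9 (sole candidate).
R3C6 = 7 (sole candidate).
R3C8 = 5 (sole candidate).
R4C1 = 2 (sole candidate).
R5C1 = 3 (sole candidate).
R5C5 = 4 (sole candidate).
R5C6 = 9 (sole candidate).
R8C4 = 8 (sole candidate).
R9C5 = 3 (sole candidate).
R1C4 = 3 (sole candidate).
R2C1 = 6: row 2 has {1,3,5,7,9}; col 1 has {1,2,3,4,5,7,8,9}; box has {1,2,3,4,5,7,8,9} → only 6 remains.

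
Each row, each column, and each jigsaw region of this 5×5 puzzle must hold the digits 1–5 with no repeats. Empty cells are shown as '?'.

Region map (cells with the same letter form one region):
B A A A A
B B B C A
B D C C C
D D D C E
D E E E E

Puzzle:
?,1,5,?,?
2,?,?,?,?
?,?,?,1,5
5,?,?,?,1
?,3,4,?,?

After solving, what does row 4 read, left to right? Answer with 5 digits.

R5C1 = 1: row 5 has {3,4}; col 1 has {2,5}; region has {5} → only 1 remains.
R5C5 = 2: row 5 has {1,3,4}; col 5 has {1,5}; region has {1,3,4} → only 2 remains.
R5C4 = 5: row 5 has {1,2,3,4}; col 4 has {1}; region has {1,2,3,4} → only 5 remains.
R1C4 = 2: in row 1, 2 can only go here (every other open cell in that row sees a 2).
R2C3 = 1: in row 2, 1 can only go here (every other open cell in that row sees a 1).
R2C2 = 5: in row 2, 5 can only go here (every other open cell in that row sees a 5).
R3C3 = 2: in region C, 2 can only go here (every other open cell in that region sees a 2).
R3C2 = 4: row 3 has {1,2,5}; col 2 has {1,3,5}; region has {1,5} → only 4 remains.
R4C2 = 2: row 4 has {1,5}; col 2 has {1,3,4,5}; region has {1,4,5} → only 2 remains.
R4C3 = 3: row 4 has {1,2,5}; col 3 has {1,2,4,5}; region has {1,2,4,5} → only 3 remains.
R4C4 = 4: row 4 has {1,2,3,5}; col 4 has {1,2,5}; region has {1,2,5} → only 4 remains.

52341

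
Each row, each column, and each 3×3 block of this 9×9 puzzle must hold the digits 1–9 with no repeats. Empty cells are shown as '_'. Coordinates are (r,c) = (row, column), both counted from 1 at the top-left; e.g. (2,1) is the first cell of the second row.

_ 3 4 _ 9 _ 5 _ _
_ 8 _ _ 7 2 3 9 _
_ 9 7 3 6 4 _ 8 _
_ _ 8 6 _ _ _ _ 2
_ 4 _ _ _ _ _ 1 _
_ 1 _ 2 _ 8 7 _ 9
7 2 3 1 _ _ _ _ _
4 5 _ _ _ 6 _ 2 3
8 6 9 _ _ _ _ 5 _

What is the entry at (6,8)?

(1,4) = 8 (sole candidate).
(1,6) = 1 (sole candidate).
(2,4) = 5 (sole candidate).
(3,9) = 1 (sole candidate).
(4,2) = 7 (sole candidate).
(4,7) = 4 (sole candidate).
(4,8) = 3 (sole candidate).
(6,8) = 6: row 6 has {1,2,7,8,9}; col 8 has {1,2,3,5,8,9}; box has {1,2,3,4,7,9} → only 6 remains.

6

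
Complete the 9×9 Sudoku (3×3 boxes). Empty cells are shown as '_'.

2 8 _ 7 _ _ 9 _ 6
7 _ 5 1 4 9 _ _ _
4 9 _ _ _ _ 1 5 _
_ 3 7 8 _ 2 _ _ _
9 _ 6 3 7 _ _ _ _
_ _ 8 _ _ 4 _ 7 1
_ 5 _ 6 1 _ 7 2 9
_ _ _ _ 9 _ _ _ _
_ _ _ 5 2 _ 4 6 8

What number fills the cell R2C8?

3

R2C2 = 6 (sole candidate).
R3C3 = 3 (sole candidate).
R3C4 = 2 (sole candidate).
R3C9 = 7 (sole candidate).
R6C1 = 5 (sole candidate).
R6C2 = 2 (sole candidate).
R6C4 = 9 (sole candidate).
R6C5 = 6 (sole candidate).
R6C7 = 3 (sole candidate).
R7C3 = 4 (sole candidate).
R8C4 = 4 (sole candidate).
R8C7 = 5 (sole candidate).
R8C9 = 3 (sole candidate).
R1C3 = 1 (sole candidate).
R2C9 = 2 (sole candidate).
R3C5 = 8 (sole candidate).
R3C6 = 6 (sole candidate).
R4C1 = 1 (sole candidate).
R4C5 = 5 (sole candidate).
R4C7 = 6 (sole candidate).
R4C9 = 4 (sole candidate).
R5C2 = 4 (sole candidate).
R5C6 = 1 (sole candidate).
R5C8 = 8 (sole candidate).
R5C9 = 5 (sole candidate).
R8C3 = 2 (sole candidate).
R8C8 = 1 (sole candidate).
R9C1 = 3 (sole candidate).
R9C3 = 9 (sole candidate).
R9C6 = 7 (sole candidate).
R1C5 = 3 (sole candidate).
R1C6 = 5 (sole candidate).
R1C8 = 4 (sole candidate).
R2C7 = 8 (sole candidate).
R2C8 = 3: row 2 has {1,2,4,5,6,7,8,9}; col 8 has {1,2,4,5,6,7,8}; box has {1,2,4,5,6,7,8,9} → only 3 remains.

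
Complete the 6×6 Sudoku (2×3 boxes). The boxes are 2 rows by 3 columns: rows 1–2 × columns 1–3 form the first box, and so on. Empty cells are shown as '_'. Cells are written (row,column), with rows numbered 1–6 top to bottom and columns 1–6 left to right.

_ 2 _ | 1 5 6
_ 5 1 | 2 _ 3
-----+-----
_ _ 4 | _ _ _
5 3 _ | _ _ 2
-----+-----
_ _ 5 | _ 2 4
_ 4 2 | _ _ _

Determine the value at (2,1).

6

(1,3) = 3: row 1 has {1,2,5,6}; col 3 has {1,2,4,5}; box has {1,2,5} → only 3 remains.
(2,5) = 4: row 2 has {1,2,3,5}; col 5 has {2,5}; box has {1,2,3,5,6} → only 4 remains.
(4,3) = 6: row 4 has {2,3,5}; col 3 has {1,2,3,4,5}; box has {3,4,5} → only 6 remains.
(4,4) = 4: row 4 has {2,3,5,6}; col 4 has {1,2}; box has {2} → only 4 remains.
(4,5) = 1: row 4 has {2,3,4,5,6}; col 5 has {2,4,5}; box has {2,4} → only 1 remains.
(1,1) = 4: row 1 has {1,2,3,5,6}; col 1 has {5}; box has {1,2,3,5} → only 4 remains.
(2,1) = 6: row 2 has {1,2,3,4,5}; col 1 has {4,5}; box has {1,2,3,4,5} → only 6 remains.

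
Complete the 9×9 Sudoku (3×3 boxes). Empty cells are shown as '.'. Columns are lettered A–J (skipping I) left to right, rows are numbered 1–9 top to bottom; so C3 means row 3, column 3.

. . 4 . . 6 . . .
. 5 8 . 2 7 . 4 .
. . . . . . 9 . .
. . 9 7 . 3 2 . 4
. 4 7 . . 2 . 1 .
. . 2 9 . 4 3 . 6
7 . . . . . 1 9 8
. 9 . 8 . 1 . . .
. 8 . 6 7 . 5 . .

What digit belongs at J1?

5

G2 = 6 (sole candidate).
D5 = 5 (sole candidate).
G5 = 8 (sole candidate).
J5 = 9 (sole candidate).
B6 = 1 (sole candidate).
E6 = 8 (sole candidate).
F7 = 5 (sole candidate).
F9 = 9 (sole candidate).
G1 = 7 (sole candidate).
F3 = 8 (sole candidate).
B4 = 6 (sole candidate).
E4 = 1 (sole candidate).
H4 = 5 (sole candidate).
A5 = 3 (sole candidate).
E5 = 6 (sole candidate).
A6 = 5 (sole candidate).
H6 = 7 (sole candidate).
G8 = 4 (sole candidate).
A4 = 8 (sole candidate).
E8 = 3 (sole candidate).
E7 = 4 (sole candidate).
E3 = 5 (sole candidate).
D7 = 2 (sole candidate).
E1 = 9 (sole candidate).
B7 = 3 (sole candidate).
C7 = 6 (sole candidate).
A8 = 2 (sole candidate).
C8 = 5 (sole candidate).
H8 = 6 (sole candidate).
J8 = 7 (sole candidate).
C9 = 1 (sole candidate).
A1 = 1 (sole candidate).
B1 = 2 (sole candidate).
D1 = 3 (sole candidate).
H1 = 8 (sole candidate).
J1 = 5: row 1 has {1,2,3,4,6,7,8,9}; col 9 has {4,6,7,8,9}; box has {4,6,7,8,9} → only 5 remains.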